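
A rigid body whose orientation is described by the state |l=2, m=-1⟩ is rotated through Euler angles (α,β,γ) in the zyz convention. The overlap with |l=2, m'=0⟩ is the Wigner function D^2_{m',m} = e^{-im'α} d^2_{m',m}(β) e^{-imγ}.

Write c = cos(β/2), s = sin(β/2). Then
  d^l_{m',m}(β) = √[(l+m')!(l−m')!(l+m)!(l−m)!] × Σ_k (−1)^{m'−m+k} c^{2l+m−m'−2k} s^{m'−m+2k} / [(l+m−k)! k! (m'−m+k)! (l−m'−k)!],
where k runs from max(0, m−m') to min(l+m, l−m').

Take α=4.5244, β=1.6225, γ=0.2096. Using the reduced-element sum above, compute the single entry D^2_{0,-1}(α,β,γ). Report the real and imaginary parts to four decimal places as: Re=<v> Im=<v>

D^2_{0,-1}(4.5244,1.6225,0.2096) = e^{-i·0·4.5244}·d^2_{0,-1}(1.6225)·e^{-i·-1·0.2096}. Compute d first:
Half-angle: c=0.688593, s=0.725148. N=√(2·2·1·6)=4.898979
The bounds max(0,m−m')=0 and min(l+m,l−m')=1 give 2 terms
  k=0: (−1)^1·4.8990/(2)·0.6886^3·0.7251^1 = -0.579949
  k=1: (−1)^2·4.8990/(2)·0.6886^1·0.7251^3 = +0.643160
d^2_{0,-1}(1.6225) = -0.579949 +0.643160 = +0.063211
Attach z-rotation phases: D = e^{-i(0)(4.5244)}·(+0.063211)·e^{-i(-1)(0.2096)} = +0.061828+0.013152i

Re=0.0618 Im=0.0132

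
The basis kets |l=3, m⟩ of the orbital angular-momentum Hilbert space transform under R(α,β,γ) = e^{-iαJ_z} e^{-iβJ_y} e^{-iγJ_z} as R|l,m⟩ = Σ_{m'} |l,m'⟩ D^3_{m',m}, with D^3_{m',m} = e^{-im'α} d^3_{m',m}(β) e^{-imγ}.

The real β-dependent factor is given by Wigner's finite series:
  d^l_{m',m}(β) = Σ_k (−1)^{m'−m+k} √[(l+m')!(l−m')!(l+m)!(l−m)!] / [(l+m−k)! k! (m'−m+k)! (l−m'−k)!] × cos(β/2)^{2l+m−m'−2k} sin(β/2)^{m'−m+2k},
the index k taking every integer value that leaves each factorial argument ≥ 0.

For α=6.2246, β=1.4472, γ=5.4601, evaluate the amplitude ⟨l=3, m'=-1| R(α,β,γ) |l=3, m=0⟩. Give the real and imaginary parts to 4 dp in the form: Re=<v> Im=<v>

First d^3_{-1,0}(β=1.4472), then the phase factors e^{-i(-1)α} and e^{-i(0)γ}:
c=cos(1.4472/2)=0.749427, s=sin(1.4472/2)=0.662087; N=√[2·24·6·6]=41.569219
Admissible k: 1..3 (factorial args all ≥0)
  k=1: (−1)^0·41.5692/(12)·0.7494^5·0.6621^1 = +0.542191
  k=2: (−1)^1·41.5692/(4)·0.7494^3·0.6621^3 = -1.269536
  k=3: (−1)^2·41.5692/(12)·0.7494^1·0.6621^5 = +0.330290
d^3_{-1,0}(1.4472) = +0.542191 -1.269536 +0.330290 = -0.397055
D = (+0.998284-0.058552i)·(-0.397055)·(+1.000000+0.000000i) = -0.396374+0.023248i

Re=-0.3964 Im=0.0232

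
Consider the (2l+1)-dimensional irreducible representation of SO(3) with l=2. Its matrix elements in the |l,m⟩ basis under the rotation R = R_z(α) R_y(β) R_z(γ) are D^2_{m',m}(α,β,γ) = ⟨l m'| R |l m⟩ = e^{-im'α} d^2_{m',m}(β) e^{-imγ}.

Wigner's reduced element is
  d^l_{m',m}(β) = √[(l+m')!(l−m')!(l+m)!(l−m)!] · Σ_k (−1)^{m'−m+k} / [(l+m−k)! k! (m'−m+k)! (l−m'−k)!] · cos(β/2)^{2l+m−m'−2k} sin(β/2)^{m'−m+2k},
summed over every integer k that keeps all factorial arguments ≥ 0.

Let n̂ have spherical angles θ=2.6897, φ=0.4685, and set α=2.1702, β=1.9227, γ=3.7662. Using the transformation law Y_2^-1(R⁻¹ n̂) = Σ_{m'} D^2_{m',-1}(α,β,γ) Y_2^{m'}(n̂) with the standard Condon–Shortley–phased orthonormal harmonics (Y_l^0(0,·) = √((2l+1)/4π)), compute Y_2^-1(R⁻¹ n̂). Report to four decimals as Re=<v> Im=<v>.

Re=-0.0888 Im=-0.1698

Need the full column D^2_{m',-1} for m'=−2..2 at α=2.1702, β=1.9227, γ=3.7662.
cos(β/2)=0.572414, sin(β/2)=0.819965
d^2_{-2,-1}: single k=1 term ⇒ +0.307578;  D = -0.076876+0.297816i
d^2_{-1,-1}: k∈[0..1] ⇒ +0.107359 -0.660894 = -0.553535;  D = -0.520583+0.188133i
d^2_{0,-1}: k∈[0..1] ⇒ -0.376704 +0.772986 = +0.396282;  D = -0.321461-0.231737i
d^2_{1,-1}: k∈[0..1] ⇒ +0.660894 -0.452045 = +0.208849;  D = -0.005263+0.208783i
d^2_{2,-1}: single k=0 term ⇒ -0.631140;  D = -0.529923+0.342812i
Y_2^{m'}(θ=2.6897,φ=0.4685) and Σ D·Y over m':
  (-0.0769+0.2978i)·(+0.0436-0.0593i)  (-0.5206+0.1881i)·(-0.2708+0.1370i)  (-0.3215-0.2317i)·(+0.4504+0.0000i)  (-0.0053+0.2088i)·(+0.2708+0.1370i)  (-0.5299+0.3428i)·(+0.0436+0.0593i)
Y_2^-1(R⁻¹ n̂) = -0.088766-0.169781i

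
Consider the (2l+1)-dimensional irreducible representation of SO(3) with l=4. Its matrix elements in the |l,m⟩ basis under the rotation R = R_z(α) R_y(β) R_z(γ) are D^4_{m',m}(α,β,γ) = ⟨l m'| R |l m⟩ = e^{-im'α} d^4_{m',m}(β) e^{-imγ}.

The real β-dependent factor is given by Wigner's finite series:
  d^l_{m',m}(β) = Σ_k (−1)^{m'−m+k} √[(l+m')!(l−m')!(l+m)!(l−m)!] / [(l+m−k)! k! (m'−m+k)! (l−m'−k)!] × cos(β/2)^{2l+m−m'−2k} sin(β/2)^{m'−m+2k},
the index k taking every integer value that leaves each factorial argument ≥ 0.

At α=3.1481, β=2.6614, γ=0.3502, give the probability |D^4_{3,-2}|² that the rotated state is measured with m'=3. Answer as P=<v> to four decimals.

Split into d^4_{3,-2}(β=2.6614) × two z-phases.
Half-angle: c=0.237796, s=0.971315. N=√(5040·1·2·720)=2693.993318
k: max(0,(-2)−(3))=0 … min(4+(-2),4−(3))=1
  k=0: (−1)^5·2693.9933/(240)·0.2378^3·0.9713^5 = -0.130497
  k=1: (−1)^6·2693.9933/(720)·0.2378^1·0.9713^7 = +0.725755
d^4_{3,-2}(2.6614) = -0.130497 +0.725755 = +0.595258
|D^4_{3,-2}|² = |d^4_{3,-2}(β)|² = (+0.595258)² = 0.354332 (the z-rotation phases have unit modulus)

P=0.3543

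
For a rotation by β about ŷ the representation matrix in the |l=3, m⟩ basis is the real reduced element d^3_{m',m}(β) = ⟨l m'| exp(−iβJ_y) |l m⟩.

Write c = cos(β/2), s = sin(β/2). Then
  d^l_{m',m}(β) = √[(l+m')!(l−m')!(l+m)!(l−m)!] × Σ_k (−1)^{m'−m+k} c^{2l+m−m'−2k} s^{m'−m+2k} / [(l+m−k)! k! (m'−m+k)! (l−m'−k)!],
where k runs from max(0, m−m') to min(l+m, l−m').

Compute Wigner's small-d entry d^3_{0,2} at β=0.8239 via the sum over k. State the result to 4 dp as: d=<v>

d^3_{0,2}(β=0.8239) via Wigner's sum:
c=cos(0.8239/2)=0.916342, s=sin(0.8239/2)=0.400397; N=√[6·6·120·1]=65.726707
k: max(0,(2)−(0))=2 … min(3+(2),3−(0))=3
  k=2: (−1)^0·65.7267/(12)·0.9163^4·0.4004^2 = +0.619116
  k=3: (−1)^1·65.7267/(12)·0.9163^2·0.4004^4 = -0.118206
d^3_{0,2}(0.8239) = +0.619116 -0.118206 = +0.500910

d=0.5009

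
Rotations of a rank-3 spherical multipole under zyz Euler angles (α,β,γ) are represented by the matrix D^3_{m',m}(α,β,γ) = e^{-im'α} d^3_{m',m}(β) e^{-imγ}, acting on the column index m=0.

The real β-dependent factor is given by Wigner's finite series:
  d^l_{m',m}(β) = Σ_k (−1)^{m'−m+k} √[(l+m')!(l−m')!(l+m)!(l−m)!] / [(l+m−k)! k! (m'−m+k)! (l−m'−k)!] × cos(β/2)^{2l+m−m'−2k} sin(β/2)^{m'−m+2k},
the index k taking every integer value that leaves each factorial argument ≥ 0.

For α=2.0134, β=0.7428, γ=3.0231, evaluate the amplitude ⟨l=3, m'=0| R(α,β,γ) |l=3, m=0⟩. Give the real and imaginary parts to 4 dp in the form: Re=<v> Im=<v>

Re=-0.1058 Im=0.0000

D^3_{0,0}(2.0134,0.7428,3.0231) = e^{-i·0·2.0134}·d^3_{0,0}(0.7428)·e^{-i·0·3.0231}. Compute d first:
c=cos(0.7428/2)=0.931820, s=sin(0.7428/2)=0.362920; N=√[6·6·6·6]=36.000000
k: max(0,(0)−(0))=0 … min(3+(0),3−(0))=3
  k=0: (−1)^0·36.0000/(36)·0.9318^6·0.3629^0 = +0.654625
  k=1: (−1)^1·36.0000/(4)·0.9318^4·0.3629^2 = -0.893704
  k=2: (−1)^2·36.0000/(4)·0.9318^2·0.3629^4 = +0.135566
  k=3: (−1)^3·36.0000/(36)·0.9318^0·0.3629^6 = -0.002285
d^3_{0,0}(0.7428) = +0.654625 -0.893704 +0.135566 -0.002285 = -0.105797
Attach z-rotation phases: D = e^{-i(0)(2.0134)}·(-0.105797)·e^{-i(0)(3.0231)} = -0.105797+0.000000i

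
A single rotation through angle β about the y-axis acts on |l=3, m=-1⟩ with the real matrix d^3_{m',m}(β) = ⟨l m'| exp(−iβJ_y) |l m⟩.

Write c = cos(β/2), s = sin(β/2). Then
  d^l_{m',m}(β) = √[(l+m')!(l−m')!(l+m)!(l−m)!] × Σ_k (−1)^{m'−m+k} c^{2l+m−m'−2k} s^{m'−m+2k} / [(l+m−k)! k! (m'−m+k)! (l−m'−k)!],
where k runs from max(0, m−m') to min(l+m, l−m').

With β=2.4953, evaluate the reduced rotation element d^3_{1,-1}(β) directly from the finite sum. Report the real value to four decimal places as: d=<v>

d=0.1296

d^3_{1,-1}(β=2.4953) via Wigner's sum:
c=cos(2.4953/2)=0.317552, s=sin(2.4953/2)=0.948241; N=√[24·2·2·24]=48.000000
Admissible k: 0..2 (factorial args all ≥0)
  k=0: (−1)^2·48.0000/(8)·0.3176^4·0.9482^2 = +0.054859
  k=1: (−1)^3·48.0000/(6)·0.3176^2·0.9482^4 = -0.652219
  k=2: (−1)^4·48.0000/(48)·0.3176^0·0.9482^6 = +0.726963
d^3_{1,-1}(2.4953) = +0.054859 -0.652219 +0.726963 = +0.129603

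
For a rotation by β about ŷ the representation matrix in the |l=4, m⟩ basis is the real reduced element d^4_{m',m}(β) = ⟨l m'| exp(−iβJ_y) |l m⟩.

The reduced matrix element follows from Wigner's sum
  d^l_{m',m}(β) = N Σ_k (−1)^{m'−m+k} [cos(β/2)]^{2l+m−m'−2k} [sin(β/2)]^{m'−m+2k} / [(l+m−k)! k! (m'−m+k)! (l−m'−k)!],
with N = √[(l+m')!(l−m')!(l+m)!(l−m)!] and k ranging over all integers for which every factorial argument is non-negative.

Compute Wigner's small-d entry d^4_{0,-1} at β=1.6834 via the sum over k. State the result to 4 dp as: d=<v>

d=-0.1817

d^4_{0,-1}(β=1.6834) via Wigner's sum:
With c≡cos(β/2)=0.666196 and s≡sin(β/2)=0.745777, N=[24·24·6·120]^{1/2}=643.987578
The bounds max(0,m−m')=0 and min(l+m,l−m')=3 give 4 terms
  k=0: (−1)^1·643.9876/(144)·0.6662^7·0.7458^1 = -0.194240
  k=1: (−1)^2·643.9876/(24)·0.6662^5·0.7458^3 = +1.460504
  k=2: (−1)^3·643.9876/(24)·0.6662^3·0.7458^5 = -1.830275
  k=3: (−1)^4·643.9876/(144)·0.6662^1·0.7458^7 = +0.382278
d^4_{0,-1}(1.6834) = -0.194240 +1.460504 -1.830275 +0.382278 = -0.181733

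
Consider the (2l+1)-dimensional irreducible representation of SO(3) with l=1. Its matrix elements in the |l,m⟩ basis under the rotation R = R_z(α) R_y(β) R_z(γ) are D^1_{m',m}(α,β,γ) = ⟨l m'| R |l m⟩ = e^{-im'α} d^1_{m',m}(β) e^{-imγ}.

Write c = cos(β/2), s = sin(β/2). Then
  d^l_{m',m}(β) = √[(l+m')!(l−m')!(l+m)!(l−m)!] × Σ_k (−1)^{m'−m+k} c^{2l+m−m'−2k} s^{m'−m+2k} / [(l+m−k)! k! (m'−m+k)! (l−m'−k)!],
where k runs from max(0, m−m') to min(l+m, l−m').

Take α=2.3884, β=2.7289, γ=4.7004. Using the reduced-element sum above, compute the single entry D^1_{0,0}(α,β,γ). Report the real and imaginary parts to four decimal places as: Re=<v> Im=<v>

Re=-0.9160 Im=0.0000

D^1_{0,0}(2.3884,2.7289,4.7004) = e^{-i·0·2.3884}·d^1_{0,0}(2.7289)·e^{-i·0·4.7004}. Compute d first:
With c≡cos(β/2)=0.204885 and s≡sin(β/2)=0.978786, N=[1·1·1·1]^{1/2}=1.000000
Admissible k: 0..1 (factorial args all ≥0)
  k=0: (−1)^0·1.0000/(1)·0.2049^2·0.9788^0 = +0.041978
  k=1: (−1)^1·1.0000/(1)·0.2049^0·0.9788^2 = -0.958022
d^1_{0,0}(2.7289) = +0.041978 -0.958022 = -0.916044
Attach z-rotation phases: D = e^{-i(0)(2.3884)}·(-0.916044)·e^{-i(0)(4.7004)} = -0.916044+0.000000i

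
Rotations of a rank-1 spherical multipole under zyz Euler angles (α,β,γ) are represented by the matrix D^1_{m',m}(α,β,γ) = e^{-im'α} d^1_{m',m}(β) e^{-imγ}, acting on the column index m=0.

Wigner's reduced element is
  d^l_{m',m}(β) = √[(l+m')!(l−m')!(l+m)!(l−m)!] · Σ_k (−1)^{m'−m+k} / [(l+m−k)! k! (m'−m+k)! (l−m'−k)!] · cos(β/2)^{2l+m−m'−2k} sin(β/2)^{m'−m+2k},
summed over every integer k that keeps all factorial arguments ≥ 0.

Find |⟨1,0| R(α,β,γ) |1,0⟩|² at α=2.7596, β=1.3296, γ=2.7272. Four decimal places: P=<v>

P=0.0571

First d^1_{0,0}(β=1.3296), then the phase factors e^{-i(0)α} and e^{-i(0)γ}:
c=cos(1.3296/2)=0.787040, s=sin(1.3296/2)=0.616902; N=√[1·1·1·1]=1.000000
k∈{0,1} keeps every argument non-negative
  k=0: (−1)^0·1.0000/(1)·0.7870^2·0.6169^0 = +0.619432
  k=1: (−1)^1·1.0000/(1)·0.7870^0·0.6169^2 = -0.380568
d^1_{0,0}(1.3296) = +0.619432 -0.380568 = +0.238864
|D^1_{0,0}|² = |d^1_{0,0}(β)|² = (+0.238864)² = 0.057056 (the z-rotation phases have unit modulus)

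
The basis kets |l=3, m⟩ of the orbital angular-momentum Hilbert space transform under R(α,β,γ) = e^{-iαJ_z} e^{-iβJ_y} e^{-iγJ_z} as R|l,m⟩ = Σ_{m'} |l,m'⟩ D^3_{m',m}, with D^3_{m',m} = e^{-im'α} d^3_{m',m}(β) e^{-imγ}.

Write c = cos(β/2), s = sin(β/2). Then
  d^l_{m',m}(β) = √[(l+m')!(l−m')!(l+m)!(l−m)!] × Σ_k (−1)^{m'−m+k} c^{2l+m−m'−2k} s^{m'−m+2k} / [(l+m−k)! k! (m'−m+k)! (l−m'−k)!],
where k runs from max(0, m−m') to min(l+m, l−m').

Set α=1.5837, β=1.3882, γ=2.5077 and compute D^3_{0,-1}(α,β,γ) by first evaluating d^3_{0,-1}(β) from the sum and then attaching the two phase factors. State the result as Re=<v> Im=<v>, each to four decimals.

D^3_{0,-1}(1.5837,1.3882,2.5077) = e^{-i·0·1.5837}·d^3_{0,-1}(1.3882)·e^{-i·-1·2.5077}. Compute d first:
With c≡cos(β/2)=0.768630 and s≡sin(β/2)=0.639694, N=[6·6·2·24]^{1/2}=41.569219
k∈{0,1,2} keeps every argument non-negative
  k=0: (−1)^1·41.5692/(12)·0.7686^5·0.6397^1 = -0.594496
  k=1: (−1)^2·41.5692/(4)·0.7686^3·0.6397^3 = +1.235322
  k=2: (−1)^3·41.5692/(12)·0.7686^1·0.6397^5 = -0.285213
d^3_{0,-1}(1.3882) = -0.594496 +1.235322 -0.285213 = +0.355613
D = (+1.000000+0.000000i)·(+0.355613)·(-0.805728+0.592286i) = -0.286528+0.210625i

Re=-0.2865 Im=0.2106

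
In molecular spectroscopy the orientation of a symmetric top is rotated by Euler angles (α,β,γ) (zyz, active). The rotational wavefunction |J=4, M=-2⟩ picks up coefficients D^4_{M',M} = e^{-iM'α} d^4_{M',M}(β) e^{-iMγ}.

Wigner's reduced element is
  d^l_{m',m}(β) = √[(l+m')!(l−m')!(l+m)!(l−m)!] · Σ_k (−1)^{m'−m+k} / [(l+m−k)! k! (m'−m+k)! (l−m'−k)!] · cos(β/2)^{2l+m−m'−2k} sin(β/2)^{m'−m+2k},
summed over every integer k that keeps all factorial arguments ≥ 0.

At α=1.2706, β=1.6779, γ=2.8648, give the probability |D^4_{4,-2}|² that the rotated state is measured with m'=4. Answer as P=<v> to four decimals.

D^4_{4,-2}(1.2706,1.6779,2.8648) = e^{-i·4·1.2706}·d^4_{4,-2}(1.6779)·e^{-i·-2·2.8648}. Compute d first:
With c≡cos(β/2)=0.668244 and s≡sin(β/2)=0.743942, N=[40320·1·2·720]^{1/2}=7619.763776
k∈{0} keeps every argument non-negative
  k=0: (−1)^6·7619.7638/(1440)·0.6682^2·0.7439^6 = +0.400575
d^4_{4,-2}(1.6779) = +0.400575
|D^4_{4,-2}|² = |d^4_{4,-2}(β)|² = (+0.400575)² = 0.160460 (the z-rotation phases have unit modulus)

P=0.1605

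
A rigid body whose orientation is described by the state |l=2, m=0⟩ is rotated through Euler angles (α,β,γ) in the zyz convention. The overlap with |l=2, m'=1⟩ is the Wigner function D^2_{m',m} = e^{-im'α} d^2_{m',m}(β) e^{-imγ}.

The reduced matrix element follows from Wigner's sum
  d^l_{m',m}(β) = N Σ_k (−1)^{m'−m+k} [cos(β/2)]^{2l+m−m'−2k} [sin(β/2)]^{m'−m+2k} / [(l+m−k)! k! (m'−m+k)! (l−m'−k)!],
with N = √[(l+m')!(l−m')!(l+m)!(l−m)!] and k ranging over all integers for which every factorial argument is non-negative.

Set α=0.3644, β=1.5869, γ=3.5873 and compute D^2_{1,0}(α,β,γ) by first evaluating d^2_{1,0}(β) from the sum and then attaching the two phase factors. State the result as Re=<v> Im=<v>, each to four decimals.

Re=0.0184 Im=-0.0070

Split into d^2_{1,0}(β=1.5869) × two z-phases.
Half-angle: c=0.701390, s=0.712777. N=√(6·1·2·2)=4.898979
Admissible k: 0..1 (factorial args all ≥0)
  k=0: (−1)^1·4.8990/(2)·0.7014^3·0.7128^1 = -0.602433
  k=1: (−1)^2·4.8990/(2)·0.7014^1·0.7128^3 = +0.622153
d^2_{1,0}(1.5869) = -0.602433 +0.622153 = +0.019719
Phases: e^{-i·(1)·0.3644}=+0.934338-0.356389i, e^{-i·(0)·3.5873}=+1.000000+0.000000i ⇒ D=+0.018425-0.007028i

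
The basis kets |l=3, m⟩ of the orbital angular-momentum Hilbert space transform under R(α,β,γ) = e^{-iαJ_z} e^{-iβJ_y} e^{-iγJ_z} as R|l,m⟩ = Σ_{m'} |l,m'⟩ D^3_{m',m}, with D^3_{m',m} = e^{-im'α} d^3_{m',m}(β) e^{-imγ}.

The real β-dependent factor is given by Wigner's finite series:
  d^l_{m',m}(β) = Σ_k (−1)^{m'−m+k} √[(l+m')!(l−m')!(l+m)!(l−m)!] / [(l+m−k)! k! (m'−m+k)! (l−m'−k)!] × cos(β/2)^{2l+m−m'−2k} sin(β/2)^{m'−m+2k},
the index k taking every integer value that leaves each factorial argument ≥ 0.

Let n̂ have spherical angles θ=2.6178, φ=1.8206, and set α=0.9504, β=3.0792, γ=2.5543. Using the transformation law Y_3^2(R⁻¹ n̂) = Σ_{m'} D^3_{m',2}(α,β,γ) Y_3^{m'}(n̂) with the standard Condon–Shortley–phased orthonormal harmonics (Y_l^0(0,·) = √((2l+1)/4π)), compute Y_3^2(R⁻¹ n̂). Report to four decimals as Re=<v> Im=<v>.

Need the full column D^3_{m',2} for m'=−3..3 at α=0.9504, β=3.0792, γ=2.5543.
cos(β/2)=0.031191, sin(β/2)=0.999513
d^3_{-3,2}: single k=5 term ⇒ +0.076217;  D = -0.048315-0.058946i
d^3_{-2,2}: k∈[4..5] ⇒ +0.004855 -0.997084 = -0.992229;  D = +0.990055-0.065645i
d^3_{-1,2}: k∈[3..4] ⇒ +0.000192 -0.098396 = -0.098204;  D = +0.051680-0.083506i
d^3_{0,2}: k∈[2..3] ⇒ +0.000005 -0.005318 = -0.005313;  D = -0.002051-0.004902i
d^3_{1,2}: k∈[1..2] ⇒ +0.000000 -0.000192 = -0.000192;  D = -0.000187-0.000043i
d^3_{2,2}: k∈[0..1] ⇒ +0.000000 -0.000005 = -0.000005;  D = -0.000004+0.000003i
d^3_{3,2}: single k=0 term ⇒ -0.000000;  D = +0.000000+0.000000i
Y_3^{m'}(θ=2.6178,φ=1.8206) and Σ D·Y over m':
  (-0.0483-0.0589i)·(+0.0356+0.0382i)  (+0.9901-0.0656i)·(+0.1943-0.1061i)  (+0.0517-0.0835i)·(-0.1099-0.4306i)  (-0.0021-0.0049i)·(-0.2421+0.0000i)  (-0.0002-0.0000i)·(+0.1099-0.4306i)  (-0.0000+0.0000i)·(+0.1943+0.1061i)  (+0.0000+0.0000i)·(-0.0356+0.0382i)
Y_3^2(R⁻¹ n̂) = +0.144791-0.133525i

Re=0.1448 Im=-0.1335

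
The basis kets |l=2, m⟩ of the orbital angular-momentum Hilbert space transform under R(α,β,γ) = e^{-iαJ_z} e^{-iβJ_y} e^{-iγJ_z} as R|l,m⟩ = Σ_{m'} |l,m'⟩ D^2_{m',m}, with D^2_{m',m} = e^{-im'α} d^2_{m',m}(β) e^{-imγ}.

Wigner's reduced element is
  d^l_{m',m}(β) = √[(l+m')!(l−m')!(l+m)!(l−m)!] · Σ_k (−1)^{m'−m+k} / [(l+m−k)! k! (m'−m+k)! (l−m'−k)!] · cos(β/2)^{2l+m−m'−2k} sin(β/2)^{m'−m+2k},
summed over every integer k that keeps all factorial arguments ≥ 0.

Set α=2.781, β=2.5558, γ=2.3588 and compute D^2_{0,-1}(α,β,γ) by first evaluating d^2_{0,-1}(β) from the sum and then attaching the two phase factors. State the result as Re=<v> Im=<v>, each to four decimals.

First d^2_{0,-1}(β=2.5558), then the phase factors e^{-i(0)α} and e^{-i(-1)γ}:
With c≡cos(β/2)=0.288726 and s≡sin(β/2)=0.957412, N=[2·2·1·6]^{1/2}=4.898979
The bounds max(0,m−m')=0 and min(l+m,l−m')=1 give 2 terms
  k=0: (−1)^1·4.8990/(2)·0.2887^3·0.9574^1 = -0.056446
  k=1: (−1)^2·4.8990/(2)·0.2887^1·0.9574^3 = +0.620666
d^2_{0,-1}(2.5558) = -0.056446 +0.620666 = +0.564220
Phases: e^{-i·(0)·2.781}=+1.000000+0.000000i, e^{-i·(-1)·2.3588}=-0.708947+0.705262i ⇒ D=-0.400002+0.397923i

Re=-0.4000 Im=0.3979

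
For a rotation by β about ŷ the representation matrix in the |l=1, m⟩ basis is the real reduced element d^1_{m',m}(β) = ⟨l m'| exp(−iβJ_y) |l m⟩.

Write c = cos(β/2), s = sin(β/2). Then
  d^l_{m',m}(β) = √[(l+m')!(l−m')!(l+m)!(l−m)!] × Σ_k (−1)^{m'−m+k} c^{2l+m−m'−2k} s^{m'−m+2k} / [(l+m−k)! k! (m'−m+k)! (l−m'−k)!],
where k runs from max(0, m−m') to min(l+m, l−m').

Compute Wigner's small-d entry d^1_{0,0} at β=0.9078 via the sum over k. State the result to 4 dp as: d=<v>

d=0.6155

d^1_{0,0}(β=0.9078) via Wigner's sum:
With c≡cos(β/2)=0.898744 and s≡sin(β/2)=0.438474, N=[1·1·1·1]^{1/2}=1.000000
k: max(0,(0)−(0))=0 … min(1+(0),1−(0))=1
  k=0: (−1)^0·1.0000/(1)·0.8987^2·0.4385^0 = +0.807741
  k=1: (−1)^1·1.0000/(1)·0.8987^0·0.4385^2 = -0.192259
d^1_{0,0}(0.9078) = +0.807741 -0.192259 = +0.615481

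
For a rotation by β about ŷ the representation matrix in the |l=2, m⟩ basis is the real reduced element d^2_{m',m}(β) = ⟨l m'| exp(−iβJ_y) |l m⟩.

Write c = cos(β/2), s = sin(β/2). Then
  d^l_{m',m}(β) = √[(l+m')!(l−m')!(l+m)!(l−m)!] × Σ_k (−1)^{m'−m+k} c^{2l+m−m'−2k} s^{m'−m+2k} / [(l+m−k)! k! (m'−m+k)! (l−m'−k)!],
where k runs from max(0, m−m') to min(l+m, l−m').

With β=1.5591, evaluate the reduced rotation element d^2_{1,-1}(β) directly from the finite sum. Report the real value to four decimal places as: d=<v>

d^2_{1,-1}(β=1.5591) via Wigner's sum:
Half-angle: c=0.711230, s=0.702959. N=√(6·1·1·6)=6.000000
k∈{0,1} keeps every argument non-negative
  k=0: (−1)^2·6.0000/(2)·0.7112^2·0.7030^2 = +0.749897
  k=1: (−1)^3·6.0000/(6)·0.7112^0·0.7030^4 = -0.244186
d^2_{1,-1}(1.5591) = +0.749897 -0.244186 = +0.505711

d=0.5057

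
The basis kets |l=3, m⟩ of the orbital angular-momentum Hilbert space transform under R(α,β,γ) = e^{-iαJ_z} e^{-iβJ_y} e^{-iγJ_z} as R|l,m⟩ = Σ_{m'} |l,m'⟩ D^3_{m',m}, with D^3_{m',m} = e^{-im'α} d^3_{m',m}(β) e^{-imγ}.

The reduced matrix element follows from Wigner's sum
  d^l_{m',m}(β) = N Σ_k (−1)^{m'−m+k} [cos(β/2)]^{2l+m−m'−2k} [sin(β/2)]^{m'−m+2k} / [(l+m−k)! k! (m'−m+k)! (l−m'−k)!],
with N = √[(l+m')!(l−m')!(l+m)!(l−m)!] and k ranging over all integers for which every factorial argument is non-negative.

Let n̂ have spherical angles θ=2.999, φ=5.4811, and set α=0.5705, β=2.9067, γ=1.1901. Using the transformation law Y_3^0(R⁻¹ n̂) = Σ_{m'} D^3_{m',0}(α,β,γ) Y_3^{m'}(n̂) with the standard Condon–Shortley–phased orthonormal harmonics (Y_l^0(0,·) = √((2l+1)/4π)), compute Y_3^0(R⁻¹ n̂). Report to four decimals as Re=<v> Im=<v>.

Re=0.6136 Im=0.0000

Need the full column D^3_{m',0} for m'=−3..3 at α=0.5705, β=2.9067, γ=1.1901.
cos(β/2)=0.117177, sin(β/2)=0.993111
d^3_{-3,0}: single k=3 term ⇒ +0.007047;  D = -0.000988+0.006978i
d^3_{-2,0}: k∈[2..3] ⇒ +0.001018 -0.073153 = -0.072135;  D = -0.030058-0.065574i
d^3_{-1,0}: k∈[1..3] ⇒ +0.000076 -0.016377 +0.392121 = +0.375821;  D = +0.316302+0.202963i
d^3_{0,0}: k∈[0..3] ⇒ +0.000003 -0.001673 +0.120203 -0.959372 = -0.840840;  D = -0.840840+0.000000i
d^3_{1,0}: k∈[0..2] ⇒ -0.000076 +0.016377 -0.392121 = -0.375821;  D = -0.316302+0.202963i
d^3_{2,0}: k∈[0..1] ⇒ +0.001018 -0.073153 = -0.072135;  D = -0.030058+0.065574i
d^3_{3,0}: single k=0 term ⇒ -0.007047;  D = +0.000988+0.006978i
Y_3^{m'}(θ=2.999,φ=5.4811) and Σ D·Y over m':
  (-0.0010+0.0070i)·(-0.0009+0.0008i)  (-0.0301-0.0656i)·(+0.0007-0.0204i)  (+0.3163+0.2030i)·(+0.1245+0.1287i)  (-0.8408+0.0000i)·(-0.7015+0.0000i)  (-0.3163+0.2030i)·(-0.1245+0.1287i)  (-0.0301+0.0656i)·(+0.0007+0.0204i)  (+0.0010+0.0070i)·(+0.0009+0.0008i)
Y_3^0(R⁻¹ n̂) = +0.613607+0.000000i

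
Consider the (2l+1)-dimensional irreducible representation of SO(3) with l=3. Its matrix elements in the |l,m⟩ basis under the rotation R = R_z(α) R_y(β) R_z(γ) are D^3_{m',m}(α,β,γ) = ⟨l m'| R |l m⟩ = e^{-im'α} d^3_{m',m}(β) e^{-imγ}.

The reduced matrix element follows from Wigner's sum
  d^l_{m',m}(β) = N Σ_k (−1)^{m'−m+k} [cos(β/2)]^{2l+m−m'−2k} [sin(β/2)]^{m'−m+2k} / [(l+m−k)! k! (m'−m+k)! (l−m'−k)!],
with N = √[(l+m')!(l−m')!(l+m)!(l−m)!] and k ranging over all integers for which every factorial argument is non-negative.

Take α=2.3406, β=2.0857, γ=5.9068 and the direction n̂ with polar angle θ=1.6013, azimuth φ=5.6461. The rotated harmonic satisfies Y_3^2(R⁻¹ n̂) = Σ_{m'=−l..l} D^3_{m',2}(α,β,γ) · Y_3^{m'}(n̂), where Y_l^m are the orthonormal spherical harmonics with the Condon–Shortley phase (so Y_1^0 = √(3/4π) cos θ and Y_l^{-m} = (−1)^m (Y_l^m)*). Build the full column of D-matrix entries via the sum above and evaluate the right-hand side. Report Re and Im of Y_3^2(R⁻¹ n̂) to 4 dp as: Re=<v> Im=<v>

Re=-0.2467 Im=-0.0338

Need the full column D^3_{m',2} for m'=−3..3 at α=2.3406, β=2.0857, γ=5.9068.
cos(β/2)=0.503760, sin(β/2)=0.863843
d^3_{-3,2}: single k=5 term ⇒ +0.593574;  D = +0.047087+0.591703i
d^3_{-2,2}: k∈[4..5] ⇒ +0.706575 -0.415538 = +0.291037;  D = +0.192251-0.218500i
d^3_{-1,2}: k∈[3..4] ⇒ +0.521203 -0.766301 = -0.245097;  D = +0.244813-0.011815i
d^3_{0,2}: k∈[2..3] ⇒ +0.263225 -0.774014 = -0.510789;  D = -0.372773-0.349208i
d^3_{1,2}: k∈[1..2] ⇒ +0.088625 -0.521203 = -0.432578;  D = +0.007368+0.432516i
d^3_{2,2}: k∈[0..1] ⇒ +0.016343 -0.240290 = -0.223947;  D = +0.158126-0.158582i
d^3_{3,2}: single k=0 term ⇒ -0.068648;  D = -0.068642-0.000972i
Y_3^{m'}(θ=1.6013,φ=5.6461) and Σ D·Y over m':
  (+0.0471+0.5917i)·(-0.1391+0.3927i)  (+0.1923-0.2185i)·(-0.0091-0.0298i)  (+0.2448-0.0118i)·(-0.2585-0.1913i)  (-0.3728-0.3492i)·(+0.0341+0.0000i)  (+0.0074+0.4325i)·(+0.2585-0.1913i)  (+0.1581-0.1586i)·(-0.0091+0.0298i)  (-0.0686-0.0010i)·(+0.1391+0.3927i)
Y_3^2(R⁻¹ n̂) = -0.246683-0.033804i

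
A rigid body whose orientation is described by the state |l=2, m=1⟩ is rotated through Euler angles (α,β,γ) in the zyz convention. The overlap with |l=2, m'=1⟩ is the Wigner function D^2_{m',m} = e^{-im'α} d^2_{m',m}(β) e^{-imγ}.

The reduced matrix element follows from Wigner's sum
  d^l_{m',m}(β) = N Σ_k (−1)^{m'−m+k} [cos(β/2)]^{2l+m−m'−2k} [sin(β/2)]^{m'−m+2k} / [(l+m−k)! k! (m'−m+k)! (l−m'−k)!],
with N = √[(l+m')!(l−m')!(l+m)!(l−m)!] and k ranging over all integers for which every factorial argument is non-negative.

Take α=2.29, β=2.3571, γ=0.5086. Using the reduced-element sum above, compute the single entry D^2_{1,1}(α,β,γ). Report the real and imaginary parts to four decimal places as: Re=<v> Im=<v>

D^2_{1,1}(2.29,2.3571,0.5086) = e^{-i·1·2.29}·d^2_{1,1}(2.3571)·e^{-i·1·0.5086}. Compute d first:
With c≡cos(β/2)=0.382265 and s≡sin(β/2)=0.924053, N=[6·1·6·1]^{1/2}=6.000000
Admissible k: 0..1 (factorial args all ≥0)
  k=0: (−1)^0·6.0000/(6)·0.3823^4·0.9241^0 = +0.021353
  k=1: (−1)^1·6.0000/(2)·0.3823^2·0.9241^2 = -0.374321
d^2_{1,1}(2.3571) = +0.021353 -0.374321 = -0.352968
Phases: e^{-i·(1)·2.29}=-0.658786-0.752331i, e^{-i·(1)·0.5086}=+0.873427-0.486955i ⇒ D=+0.332408+0.118706i

Re=0.3324 Im=0.1187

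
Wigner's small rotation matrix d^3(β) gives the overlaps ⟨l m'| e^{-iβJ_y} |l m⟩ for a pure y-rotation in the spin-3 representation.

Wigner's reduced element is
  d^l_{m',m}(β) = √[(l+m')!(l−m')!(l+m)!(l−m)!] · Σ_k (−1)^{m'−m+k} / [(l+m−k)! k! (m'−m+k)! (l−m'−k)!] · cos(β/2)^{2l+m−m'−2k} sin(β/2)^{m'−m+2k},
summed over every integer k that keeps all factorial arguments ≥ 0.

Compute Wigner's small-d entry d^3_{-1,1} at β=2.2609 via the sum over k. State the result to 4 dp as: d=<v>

d=-0.2633

d^3_{-1,1}(β=2.2609) via Wigner's sum:
Half-angle: c=0.426253, s=0.904604. N=√(2·24·24·2)=48.000000
k∈{2,3,4} keeps every argument non-negative
  k=2: (−1)^0·48.0000/(8)·0.4263^4·0.9046^2 = +0.162083
  k=3: (−1)^1·48.0000/(6)·0.4263^2·0.9046^4 = -0.973327
  k=4: (−1)^2·48.0000/(48)·0.4263^0·0.9046^6 = +0.547963
d^3_{-1,1}(2.2609) = +0.162083 -0.973327 +0.547963 = -0.263281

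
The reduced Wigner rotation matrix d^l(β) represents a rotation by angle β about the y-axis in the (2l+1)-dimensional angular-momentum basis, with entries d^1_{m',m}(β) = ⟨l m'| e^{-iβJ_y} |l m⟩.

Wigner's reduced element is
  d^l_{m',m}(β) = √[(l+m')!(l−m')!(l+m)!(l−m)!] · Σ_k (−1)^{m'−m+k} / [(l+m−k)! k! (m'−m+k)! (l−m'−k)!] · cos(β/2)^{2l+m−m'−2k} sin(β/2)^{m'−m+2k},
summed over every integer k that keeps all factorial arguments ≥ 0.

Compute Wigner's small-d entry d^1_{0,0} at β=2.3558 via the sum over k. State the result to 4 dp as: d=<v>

d^1_{0,0}(β=2.3558) via Wigner's sum:
With c≡cos(β/2)=0.382866 and s≡sin(β/2)=0.923804, N=[1·1·1·1]^{1/2}=1.000000
k∈{0,1} keeps every argument non-negative
  k=0: (−1)^0·1.0000/(1)·0.3829^2·0.9238^0 = +0.146586
  k=1: (−1)^1·1.0000/(1)·0.3829^0·0.9238^2 = -0.853414
d^1_{0,0}(2.3558) = +0.146586 -0.853414 = -0.706828

d=-0.7068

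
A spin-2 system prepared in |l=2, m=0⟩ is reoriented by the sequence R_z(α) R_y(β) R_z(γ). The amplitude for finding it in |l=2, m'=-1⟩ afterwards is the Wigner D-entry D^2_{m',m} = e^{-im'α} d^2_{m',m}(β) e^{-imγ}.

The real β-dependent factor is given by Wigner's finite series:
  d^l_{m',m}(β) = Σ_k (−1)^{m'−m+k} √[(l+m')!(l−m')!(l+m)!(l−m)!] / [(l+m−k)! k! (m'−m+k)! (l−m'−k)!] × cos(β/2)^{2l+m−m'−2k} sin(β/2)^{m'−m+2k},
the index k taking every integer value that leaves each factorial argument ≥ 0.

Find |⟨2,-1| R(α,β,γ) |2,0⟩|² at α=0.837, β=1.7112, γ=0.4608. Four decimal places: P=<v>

P=0.0288

Split into d^2_{-1,0}(β=1.7112) × two z-phases.
c=cos(1.7112/2)=0.655766, s=sin(1.7112/2)=0.754965; N=√[1·6·2·2]=4.898979
The bounds max(0,m−m')=1 and min(l+m,l−m')=2 give 2 terms
  k=1: (−1)^0·4.8990/(2)·0.6558^3·0.7550^1 = +0.521493
  k=2: (−1)^1·4.8990/(2)·0.6558^1·0.7550^3 = -0.691200
d^2_{-1,0}(1.7112) = +0.521493 -0.691200 = -0.169708
|D^2_{-1,0}|² = |d^2_{-1,0}(β)|² = (-0.169708)² = 0.028801 (the z-rotation phases have unit modulus)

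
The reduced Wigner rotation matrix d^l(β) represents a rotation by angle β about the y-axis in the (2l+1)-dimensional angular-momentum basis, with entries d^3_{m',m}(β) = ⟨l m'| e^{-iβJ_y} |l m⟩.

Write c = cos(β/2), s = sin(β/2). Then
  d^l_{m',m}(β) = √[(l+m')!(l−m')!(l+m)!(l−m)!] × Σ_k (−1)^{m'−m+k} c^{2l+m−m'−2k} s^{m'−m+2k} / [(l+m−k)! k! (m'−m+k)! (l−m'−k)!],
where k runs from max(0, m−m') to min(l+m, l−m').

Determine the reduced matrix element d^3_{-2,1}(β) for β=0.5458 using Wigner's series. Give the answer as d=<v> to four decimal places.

d=0.1063

d^3_{-2,1}(β=0.5458) via Wigner's sum:
Half-angle: c=0.962993, s=0.269525. N=√(1·120·24·2)=75.894664
k: max(0,(1)−(-2))=3 … min(3+(1),3−(-2))=4
  k=3: (−1)^0·75.8947/(12)·0.9630^3·0.2695^3 = +0.110585
  k=4: (−1)^1·75.8947/(24)·0.9630^1·0.2695^5 = -0.004331
d^3_{-2,1}(0.5458) = +0.110585 -0.004331 = +0.106254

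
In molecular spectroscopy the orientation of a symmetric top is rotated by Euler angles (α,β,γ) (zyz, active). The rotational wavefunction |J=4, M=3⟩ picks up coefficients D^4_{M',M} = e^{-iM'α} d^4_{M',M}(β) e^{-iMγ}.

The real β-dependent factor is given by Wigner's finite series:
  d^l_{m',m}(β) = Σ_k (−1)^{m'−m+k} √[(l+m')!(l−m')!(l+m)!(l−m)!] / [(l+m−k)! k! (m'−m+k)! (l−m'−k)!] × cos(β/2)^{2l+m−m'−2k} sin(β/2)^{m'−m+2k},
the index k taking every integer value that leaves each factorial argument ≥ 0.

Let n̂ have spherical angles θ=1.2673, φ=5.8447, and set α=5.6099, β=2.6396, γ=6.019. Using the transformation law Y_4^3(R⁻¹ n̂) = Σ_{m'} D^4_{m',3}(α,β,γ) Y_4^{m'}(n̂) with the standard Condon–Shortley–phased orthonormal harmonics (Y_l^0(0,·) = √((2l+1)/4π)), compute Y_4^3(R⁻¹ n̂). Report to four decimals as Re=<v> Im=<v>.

Need the full column D^4_{m',3} for m'=−4..4 at α=5.6099, β=2.6396, γ=6.019.
cos(β/2)=0.248369, sin(β/2)=0.968665
d^4_{-4,3}: single k=7 term ⇒ +0.562159;  D = -0.182052-0.531865i
d^4_{-3,3}: k∈[6..7] ⇒ +0.356727 -0.775158 = -0.418431;  D = -0.140920+0.393988i
d^4_{-2,3}: k∈[5..6] ⇒ +0.146672 -0.743667 = -0.596995;  D = -0.507696+0.314082i
d^4_{-1,3}: k∈[4..5] ⇒ +0.044321 -0.404491 = -0.360170;  D = -0.357611-0.042856i
d^4_{0,3}: k∈[3..4] ⇒ +0.010164 -0.154606 = -0.144442;  D = -0.101402-0.102864i
d^4_{1,3}: k∈[2..3] ⇒ +0.001748 -0.044321 = -0.042572;  D = -0.004460-0.042338i
d^4_{2,3}: k∈[1..2] ⇒ +0.000211 -0.009643 = -0.009431;  D = +0.005076-0.007949i
d^4_{3,3}: k∈[0..1] ⇒ +0.000014 -0.001542 = -0.001527;  D = +0.001445-0.000494i
d^4_{4,3}: single k=0 term ⇒ -0.000160;  D = +0.000150+0.000054i
Y_4^{m'}(θ=1.2673,φ=5.8447) and Σ D·Y over m':
  (-0.1821-0.5319i)·(-0.0668+0.3609i)  (-0.1409+0.3940i)·(+0.0821+0.3146i)  (-0.5077+0.3141i)·(-0.0730-0.0878i)  (-0.3576-0.0429i)·(-0.2901-0.1360i)  (-0.1014-0.1029i)·(+0.0634+0.0000i)  (-0.0045-0.0423i)·(+0.2901-0.1360i)  (+0.0051-0.0079i)·(-0.0730+0.0878i)  (+0.0014-0.0005i)·(-0.0821+0.3146i)  (+0.0002+0.0001i)·(-0.0668-0.3609i)
Y_4^3(R⁻¹ n̂) = +0.218044+0.023853i

Re=0.2180 Im=0.0239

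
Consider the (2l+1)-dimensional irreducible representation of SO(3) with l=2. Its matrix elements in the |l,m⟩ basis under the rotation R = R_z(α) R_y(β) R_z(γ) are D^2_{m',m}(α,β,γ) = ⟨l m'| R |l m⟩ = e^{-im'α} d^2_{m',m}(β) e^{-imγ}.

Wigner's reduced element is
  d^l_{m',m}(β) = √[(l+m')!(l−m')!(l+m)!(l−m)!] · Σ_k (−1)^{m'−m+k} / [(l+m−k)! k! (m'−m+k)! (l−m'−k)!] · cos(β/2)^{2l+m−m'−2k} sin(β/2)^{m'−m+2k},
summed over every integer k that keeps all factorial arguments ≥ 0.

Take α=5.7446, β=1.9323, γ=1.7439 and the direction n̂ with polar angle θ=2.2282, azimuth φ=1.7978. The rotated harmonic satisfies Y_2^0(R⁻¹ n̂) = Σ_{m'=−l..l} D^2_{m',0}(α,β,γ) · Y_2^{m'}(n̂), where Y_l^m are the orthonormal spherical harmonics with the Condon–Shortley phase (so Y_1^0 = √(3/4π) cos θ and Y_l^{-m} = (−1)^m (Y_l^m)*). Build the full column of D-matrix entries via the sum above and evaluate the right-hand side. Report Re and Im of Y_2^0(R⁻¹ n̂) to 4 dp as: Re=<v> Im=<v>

Need the full column D^2_{m',0} for m'=−2..2 at α=5.7446, β=1.9323, γ=1.7439.
cos(β/2)=0.568471, sin(β/2)=0.822703
d^2_{-2,0}: single k=2 term ⇒ +0.535771;  D = +0.253860-0.471811i
d^2_{-1,0}: k∈[1..2] ⇒ +0.370207 -0.775378 = -0.405172;  D = -0.347814+0.207822i
d^2_{0,0}: k∈[0..2] ⇒ +0.104432 -0.874910 +0.458113 = -0.312365;  D = -0.312365+0.000000i
d^2_{1,0}: k∈[0..1] ⇒ -0.370207 +0.775378 = +0.405172;  D = +0.347814+0.207822i
d^2_{2,0}: single k=0 term ⇒ +0.535771;  D = +0.253860+0.471811i
Y_2^{m'}(θ=2.2282,φ=1.7978) and Σ D·Y over m':
  (+0.2539-0.4718i)·(-0.2175+0.1062i)  (-0.3478+0.2078i)·(+0.0841+0.3641i)  (-0.3124+0.0000i)·(+0.0379+0.0000i)  (+0.3478+0.2078i)·(-0.0841+0.3641i)  (+0.2539+0.4718i)·(-0.2175-0.1062i)
Y_2^0(R⁻¹ n̂) = -0.231953+0.000000i

Re=-0.2320 Im=0.0000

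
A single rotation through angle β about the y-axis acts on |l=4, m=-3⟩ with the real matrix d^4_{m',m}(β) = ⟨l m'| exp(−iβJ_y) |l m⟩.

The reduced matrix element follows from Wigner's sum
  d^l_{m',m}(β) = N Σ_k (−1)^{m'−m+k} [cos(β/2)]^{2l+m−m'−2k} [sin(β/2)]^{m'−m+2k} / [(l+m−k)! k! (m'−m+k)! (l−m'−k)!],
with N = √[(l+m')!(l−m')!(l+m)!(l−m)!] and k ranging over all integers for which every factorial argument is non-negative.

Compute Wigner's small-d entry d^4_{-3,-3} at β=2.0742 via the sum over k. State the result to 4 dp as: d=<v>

d^4_{-3,-3}(β=2.0742) via Wigner's sum:
With c≡cos(β/2)=0.508719 and s≡sin(β/2)=0.860933, N=[1·5040·1·5040]^{1/2}=5040.000000
The bounds max(0,m−m')=0 and min(l+m,l−m')=1 give 2 terms
  k=0: (−1)^0·5040.0000/(5040)·0.5087^8·0.8609^0 = +0.004486
  k=1: (−1)^1·5040.0000/(720)·0.5087^6·0.8609^2 = -0.089930
d^4_{-3,-3}(2.0742) = +0.004486 -0.089930 = -0.085444

d=-0.0854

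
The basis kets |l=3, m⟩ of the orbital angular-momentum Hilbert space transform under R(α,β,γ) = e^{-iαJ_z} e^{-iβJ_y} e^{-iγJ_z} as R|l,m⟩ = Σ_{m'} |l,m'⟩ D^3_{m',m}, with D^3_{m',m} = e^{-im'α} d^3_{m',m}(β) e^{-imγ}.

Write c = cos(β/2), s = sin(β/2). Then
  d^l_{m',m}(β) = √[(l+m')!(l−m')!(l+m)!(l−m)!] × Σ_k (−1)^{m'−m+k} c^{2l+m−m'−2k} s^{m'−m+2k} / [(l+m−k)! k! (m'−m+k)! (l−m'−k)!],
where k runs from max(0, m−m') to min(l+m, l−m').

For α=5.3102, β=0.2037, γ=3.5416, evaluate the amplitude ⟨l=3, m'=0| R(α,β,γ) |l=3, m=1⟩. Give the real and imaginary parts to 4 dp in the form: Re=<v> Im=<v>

Re=-0.3062 Im=0.1295

D^3_{0,1}(5.3102,0.2037,3.5416) = e^{-i·0·5.3102}·d^3_{0,1}(0.2037)·e^{-i·1·3.5416}. Compute d first:
With c≡cos(β/2)=0.994818 and s≡sin(β/2)=0.101674, N=[6·6·24·2]^{1/2}=41.569219
k∈{1,2,3} keeps every argument non-negative
  k=1: (−1)^0·41.5692/(12)·0.9948^5·0.1017^1 = +0.343177
  k=2: (−1)^1·41.5692/(4)·0.9948^3·0.1017^3 = -0.010754
  k=3: (−1)^2·41.5692/(12)·0.9948^1·0.1017^5 = +0.000037
d^3_{0,1}(0.2037) = +0.343177 -0.010754 +0.000037 = +0.332460
D = (+1.000000+0.000000i)·(+0.332460)·(-0.921058+0.389425i) = -0.306215+0.129468i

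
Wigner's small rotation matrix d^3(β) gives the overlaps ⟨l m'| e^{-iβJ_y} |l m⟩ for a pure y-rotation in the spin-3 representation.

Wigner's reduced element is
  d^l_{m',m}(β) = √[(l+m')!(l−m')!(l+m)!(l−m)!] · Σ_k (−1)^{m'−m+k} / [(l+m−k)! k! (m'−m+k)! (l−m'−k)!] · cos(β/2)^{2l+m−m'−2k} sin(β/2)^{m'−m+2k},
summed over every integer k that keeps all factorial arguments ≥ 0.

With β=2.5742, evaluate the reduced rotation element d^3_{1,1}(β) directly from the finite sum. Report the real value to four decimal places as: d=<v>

d^3_{1,1}(β=2.5742) via Wigner's sum:
With c≡cos(β/2)=0.279906 and s≡sin(β/2)=0.960027, N=[24·2·24·2]^{1/2}=48.000000
k∈{0,1,2} keeps every argument non-negative
  k=0: (−1)^0·48.0000/(48)·0.2799^6·0.9600^0 = +0.000481
  k=1: (−1)^1·48.0000/(6)·0.2799^4·0.9600^2 = -0.045259
  k=2: (−1)^2·48.0000/(8)·0.2799^2·0.9600^4 = +0.399310
d^3_{1,1}(2.5742) = +0.000481 -0.045259 +0.399310 = +0.354532

d=0.3545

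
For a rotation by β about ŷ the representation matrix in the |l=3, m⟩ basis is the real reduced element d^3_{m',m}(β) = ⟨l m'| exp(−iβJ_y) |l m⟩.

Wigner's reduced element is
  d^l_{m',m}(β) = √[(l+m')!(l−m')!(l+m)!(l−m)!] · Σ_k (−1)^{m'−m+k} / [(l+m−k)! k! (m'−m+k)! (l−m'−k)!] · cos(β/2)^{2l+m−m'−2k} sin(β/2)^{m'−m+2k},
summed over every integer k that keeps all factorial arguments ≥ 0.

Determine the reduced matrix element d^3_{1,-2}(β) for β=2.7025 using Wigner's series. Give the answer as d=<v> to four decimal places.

d^3_{1,-2}(β=2.7025) via Wigner's sum:
c=cos(2.7025/2)=0.217787, s=sin(2.7025/2)=0.975996; N=√[24·2·1·120]=75.894664
The bounds max(0,m−m')=0 and min(l+m,l−m')=1 give 2 terms
  k=0: (−1)^3·75.8947/(12)·0.2178^3·0.9760^3 = -0.060739
  k=1: (−1)^4·75.8947/(24)·0.2178^1·0.9760^5 = +0.609920
d^3_{1,-2}(2.7025) = -0.060739 +0.609920 = +0.549180

d=0.5492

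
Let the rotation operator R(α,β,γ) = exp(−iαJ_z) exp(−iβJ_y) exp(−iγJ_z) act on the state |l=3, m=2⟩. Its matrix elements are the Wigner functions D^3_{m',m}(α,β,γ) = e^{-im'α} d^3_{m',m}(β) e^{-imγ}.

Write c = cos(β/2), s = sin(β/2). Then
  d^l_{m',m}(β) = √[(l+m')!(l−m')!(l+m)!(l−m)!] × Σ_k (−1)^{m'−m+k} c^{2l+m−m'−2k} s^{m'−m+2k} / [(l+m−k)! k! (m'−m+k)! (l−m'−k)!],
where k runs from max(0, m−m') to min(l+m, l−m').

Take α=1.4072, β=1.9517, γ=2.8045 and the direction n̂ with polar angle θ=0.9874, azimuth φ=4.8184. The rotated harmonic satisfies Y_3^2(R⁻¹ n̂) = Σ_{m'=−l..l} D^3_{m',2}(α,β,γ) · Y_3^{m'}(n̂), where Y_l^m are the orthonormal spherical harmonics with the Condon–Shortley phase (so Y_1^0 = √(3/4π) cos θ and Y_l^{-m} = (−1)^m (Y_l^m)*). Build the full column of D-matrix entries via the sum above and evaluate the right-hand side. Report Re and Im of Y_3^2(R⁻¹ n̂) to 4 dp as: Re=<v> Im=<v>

Re=0.0606 Im=-0.0691

Need the full column D^3_{m',2} for m'=−3..3 at α=1.4072, β=1.9517, γ=2.8045.
cos(β/2)=0.560464, sin(β/2)=0.828179
d^3_{-3,2}: single k=5 term ⇒ +0.534864;  D = +0.097543-0.525895i
d^3_{-2,2}: k∈[4..5] ⇒ +0.738860 -0.322659 = +0.416200;  D = -0.391395-0.141538i
d^3_{-1,2}: k∈[3..4] ⇒ +0.632479 -0.690507 = -0.058028;  D = +0.028358-0.050627i
d^3_{0,2}: k∈[2..3] ⇒ +0.370681 -0.809380 = -0.438699;  D = -0.342719-0.273863i
d^3_{1,2}: k∈[1..2] ⇒ +0.144832 -0.632479 = -0.487647;  D = -0.362400+0.326291i
d^3_{2,2}: k∈[0..1] ⇒ +0.030995 -0.338384 = -0.307389;  D = +0.165727+0.258888i
d^3_{3,2}: single k=0 term ⇒ -0.112186;  D = +0.103074-0.044288i
Y_3^{m'}(θ=0.9874,φ=4.8184) and Σ D·Y over m':
  (+0.0975-0.5259i)·(-0.0758-0.2304i)  (-0.3914-0.1415i)·(-0.3834+0.0825i)  (+0.0284-0.0506i)·(+0.0148+0.1387i)  (-0.3427-0.2739i)·(-0.3048+0.0000i)  (-0.3624+0.3263i)·(-0.0148+0.1387i)  (+0.1657+0.2589i)·(-0.3834-0.0825i)  (+0.1031-0.0443i)·(+0.0758-0.2304i)
Y_3^2(R⁻¹ n̂) = +0.060602-0.069083i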